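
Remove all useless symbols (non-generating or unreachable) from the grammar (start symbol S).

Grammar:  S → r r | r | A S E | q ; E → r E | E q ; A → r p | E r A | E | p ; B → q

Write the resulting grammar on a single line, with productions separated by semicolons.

Generating nonterminals: {A, B, S}.
Reachable from S after that: {S}.
Removed useless symbols: {A, B, E} and every production mentioning them.

S → r r | r | q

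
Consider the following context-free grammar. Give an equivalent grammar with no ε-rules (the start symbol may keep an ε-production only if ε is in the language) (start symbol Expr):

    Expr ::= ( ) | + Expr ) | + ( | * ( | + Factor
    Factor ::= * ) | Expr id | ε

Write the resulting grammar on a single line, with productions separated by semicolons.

Expr ::= ( ) | + Expr ) | + ( | * ( | + Factor | +; Factor ::= * ) | Expr id

The nullable symbols are {Factor}.
ε ∉ L(G), so no ε-production is kept.
Expand every rule over subsets of its nullable positions: Expr → + Factor gives + Factor | +.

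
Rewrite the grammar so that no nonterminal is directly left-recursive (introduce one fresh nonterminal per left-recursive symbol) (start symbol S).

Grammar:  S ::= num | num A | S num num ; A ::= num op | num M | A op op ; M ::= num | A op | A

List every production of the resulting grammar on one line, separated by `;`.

S ::= num S' | num A S'; A ::= num op A' | num M A'; M ::= num | A op | A; S' ::= num num S' | ε; A' ::= op op A' | ε

Left recursion appears on S, A.
For S: α = {num num}, β = {num, num A}. Rewrite as S → β S' and S' → α S' | ε.
For A: α = {op op}, β = {num op, num M}. Rewrite as A → β A' and A' → α A' | ε.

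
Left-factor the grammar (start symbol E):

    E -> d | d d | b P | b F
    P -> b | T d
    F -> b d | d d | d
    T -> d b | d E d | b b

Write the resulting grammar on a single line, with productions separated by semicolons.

E has alternatives sharing prefix 'd': factor to E → d E' with E' → ε | d.
E has alternatives sharing prefix 'b': factor to E → b E'' with E'' → P | F.
F has alternatives sharing prefix 'd': factor to F → d F' with F' → d | ε.
T has alternatives sharing prefix 'd': factor to T → d T' with T' → b | E d.

E -> d E' | b E''; P -> b | T d; F -> b d | d F'; T -> b b | d T'; E' -> eps | d; E'' -> P | F; F' -> d | eps; T' -> b | E d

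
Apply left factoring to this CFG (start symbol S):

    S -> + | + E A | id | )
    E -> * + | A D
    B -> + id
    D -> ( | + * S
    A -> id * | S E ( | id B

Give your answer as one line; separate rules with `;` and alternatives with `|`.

S -> id | ) | + S'; E -> * + | A D; B -> + id; D -> ( | + * S; A -> S E ( | id A'; S' -> ε | E A; A' -> * | B

S has alternatives sharing prefix '+': factor to S → + S' with S' → ε | E A.
A has alternatives sharing prefix 'id': factor to A → id A' with A' → * | B.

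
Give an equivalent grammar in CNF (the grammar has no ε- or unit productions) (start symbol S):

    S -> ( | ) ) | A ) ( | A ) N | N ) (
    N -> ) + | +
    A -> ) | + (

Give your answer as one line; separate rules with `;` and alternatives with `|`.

S -> ( | X1 X1 | A Y1 | A Y2 | N Y3; N -> X1 X3 | +; A -> ) | X3 X2; X1 -> ); X2 -> (; X3 -> +; Y1 -> X1 X2; Y2 -> X1 N; Y3 -> X1 X2

Introduce a nonterminal for each terminal appearing in a rule of length ≥ 2: X1 → ), X2 → (, X3 → +.
Binarize each right-hand side of length ≥ 3 by chaining fresh nonterminals (Y1, Y2, …): affected rules were S → A X1 X2; S → A X1 N; S → N X1 X2.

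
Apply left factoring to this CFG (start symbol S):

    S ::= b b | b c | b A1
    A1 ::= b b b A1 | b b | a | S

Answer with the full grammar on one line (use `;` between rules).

S has alternatives sharing prefix 'b': factor to S → b S' with S' → b | c | A1.
A1 has alternatives sharing prefix 'b b': factor to A1 → b b A1' with A1' → b A1 | ε.

S ::= b S'; A1 ::= a | S | b b A1'; S' ::= b | c | A1; A1' ::= b A1 | ε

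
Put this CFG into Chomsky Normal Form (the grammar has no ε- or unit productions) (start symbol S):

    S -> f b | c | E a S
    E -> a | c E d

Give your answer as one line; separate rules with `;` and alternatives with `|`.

Introduce a nonterminal for each terminal appearing in a rule of length ≥ 2: X1 → f, X2 → b, X3 → a, X4 → c, X5 → d.
Binarize each right-hand side of length ≥ 3 by chaining fresh nonterminals (Y1, Y2, …): affected rules were S → E X3 S; E → X4 E X5.

S -> X1 X2 | c | E Y1; E -> a | X4 Y2; X1 -> f; X2 -> b; X3 -> a; X4 -> c; X5 -> d; Y1 -> X3 S; Y2 -> E X5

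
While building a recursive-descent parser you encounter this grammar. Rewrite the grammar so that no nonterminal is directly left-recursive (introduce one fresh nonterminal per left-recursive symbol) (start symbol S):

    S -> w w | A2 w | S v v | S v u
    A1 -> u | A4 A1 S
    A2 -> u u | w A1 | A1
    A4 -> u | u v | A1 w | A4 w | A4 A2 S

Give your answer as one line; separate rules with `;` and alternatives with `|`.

Left recursion appears on S, A4.
For S: α = {v v, v u}, β = {w w, A2 w}. Rewrite as S → β S' and S' → α S' | ε.
For A4: α = {w, A2 S}, β = {u, u v, A1 w}. Rewrite as A4 → β A4' and A4' → α A4' | ε.

S -> w w S' | A2 w S'; A1 -> u | A4 A1 S; A2 -> u u | w A1 | A1; A4 -> u A4' | u v A4' | A1 w A4'; S' -> v v S' | v u S' | ε; A4' -> w A4' | A2 S A4' | ε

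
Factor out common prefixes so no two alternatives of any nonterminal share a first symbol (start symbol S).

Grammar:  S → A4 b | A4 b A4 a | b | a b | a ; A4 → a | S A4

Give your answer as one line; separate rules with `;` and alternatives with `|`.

S → b | A4 b S' | a S''; A4 → a | S A4; S' → ε | A4 a; S'' → b | ε

S has alternatives sharing prefix 'A4 b': factor to S → A4 b S' with S' → ε | A4 a.
S has alternatives sharing prefix 'a': factor to S → a S'' with S'' → b | ε.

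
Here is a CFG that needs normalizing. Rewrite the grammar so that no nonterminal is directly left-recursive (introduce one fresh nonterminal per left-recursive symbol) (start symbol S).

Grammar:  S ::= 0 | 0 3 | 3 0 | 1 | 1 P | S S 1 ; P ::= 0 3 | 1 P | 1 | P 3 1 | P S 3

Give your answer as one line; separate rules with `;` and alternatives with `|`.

S, P are directly left-recursive.
For S: α = {S 1}, β = {0, 0 3, 3 0, 1, 1 P}. Rewrite as S → β S' and S' → α S' | ε.
For P: α = {3 1, S 3}, β = {0 3, 1 P, 1}. Rewrite as P → β P' and P' → α P' | ε.

S ::= 0 S' | 0 3 S' | 3 0 S' | 1 S' | 1 P S'; P ::= 0 3 P' | 1 P P' | 1 P'; S' ::= S 1 S' | epsilon; P' ::= 3 1 P' | S 3 P' | epsilon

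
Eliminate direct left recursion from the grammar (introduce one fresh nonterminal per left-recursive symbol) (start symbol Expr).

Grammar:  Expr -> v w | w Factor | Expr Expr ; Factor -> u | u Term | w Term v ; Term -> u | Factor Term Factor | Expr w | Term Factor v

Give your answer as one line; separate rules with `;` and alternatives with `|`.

Expr -> v w Expr1 | w Factor Expr1; Factor -> u | u Term | w Term v; Term -> u Term1 | Factor Term Factor Term1 | Expr w Term1; Expr1 -> Expr Expr1 | ε; Term1 -> Factor v Term1 | ε

Expr, Term are directly left-recursive.
For Expr: α = {Expr}, β = {v w, w Factor}. Rewrite as Expr → β Expr1 and Expr1 → α Expr1 | ε.
For Term: α = {Factor v}, β = {u, Factor Term Factor, Expr w}. Rewrite as Term → β Term1 and Term1 → α Term1 | ε.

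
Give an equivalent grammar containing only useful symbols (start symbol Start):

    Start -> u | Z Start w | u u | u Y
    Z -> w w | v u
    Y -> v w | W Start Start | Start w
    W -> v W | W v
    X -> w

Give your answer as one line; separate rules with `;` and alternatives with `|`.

Generating nonterminals: {Start, X, Y, Z}.
Reachable from Start after that: {Start, Y, Z}.
Removed useless symbols: {W, X} and every production mentioning them.

Start -> u | Z Start w | u u | u Y; Z -> w w | v u; Y -> v w | Start w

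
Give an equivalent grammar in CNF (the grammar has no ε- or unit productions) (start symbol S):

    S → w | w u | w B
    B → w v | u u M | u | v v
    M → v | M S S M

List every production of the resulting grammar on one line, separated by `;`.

Introduce a nonterminal for each terminal appearing in a rule of length ≥ 2: X1 → w, X2 → u, X3 → v.
Binarize each right-hand side of length ≥ 3 by chaining fresh nonterminals (Y1, Y2, …): affected rules were B → X2 X2 M; M → M S S M.

S → w | X1 X2 | X1 B; B → X1 X3 | X2 Y1 | u | X3 X3; M → v | M Y2; X1 → w; X2 → u; X3 → v; Y1 → X2 M; Y2 → S Y3; Y3 → S M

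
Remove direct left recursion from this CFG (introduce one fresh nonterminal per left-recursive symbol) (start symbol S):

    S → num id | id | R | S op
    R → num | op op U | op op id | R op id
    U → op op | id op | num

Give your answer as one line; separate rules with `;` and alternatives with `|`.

S → num id S' | id S' | R S'; R → num R' | op op U R' | op op id R'; U → op op | id op | num; S' → op S' | ε; R' → op id R' | ε

S, R are directly left-recursive.
For S: α = {op}, β = {num id, id, R}. Rewrite as S → β S' and S' → α S' | ε.
For R: α = {op id}, β = {num, op op U, op op id}. Rewrite as R → β R' and R' → α R' | ε.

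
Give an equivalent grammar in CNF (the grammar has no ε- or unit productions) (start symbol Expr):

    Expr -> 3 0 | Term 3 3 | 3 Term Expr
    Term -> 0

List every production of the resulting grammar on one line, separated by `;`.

Expr -> X1 X2 | Term Y1 | X1 Y2; Term -> 0; X1 -> 3; X2 -> 0; Y1 -> X1 X1; Y2 -> Term Expr

Introduce a nonterminal for each terminal appearing in a rule of length ≥ 2: X1 → 3, X2 → 0.
Binarize each right-hand side of length ≥ 3 by chaining fresh nonterminals (Y1, Y2, …): affected rules were Expr → Term X1 X1; Expr → X1 Term Expr.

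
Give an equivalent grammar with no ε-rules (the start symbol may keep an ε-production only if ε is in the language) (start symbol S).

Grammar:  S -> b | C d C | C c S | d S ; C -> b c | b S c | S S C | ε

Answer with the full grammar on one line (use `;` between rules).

S -> b | C d C | C d | d C | d | C c S | c S | d S; C -> b c | b S c | S S C | S S

The nullable symbols are {C}.
ε ∉ L(G), so no ε-production is kept.
Expand every rule over subsets of its nullable positions: S → C d C gives C d C | C d | d C | d. S → C c S gives C c S | c S. C → S S C gives S S C | S S.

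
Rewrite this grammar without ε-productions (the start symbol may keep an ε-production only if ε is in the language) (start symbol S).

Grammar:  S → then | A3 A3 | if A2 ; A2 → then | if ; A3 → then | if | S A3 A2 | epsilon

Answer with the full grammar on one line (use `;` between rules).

S → then | A3 A3 | A3 | if A2 | ε; A2 → then | if; A3 → then | if | S A3 A2 | S A2 | A3 A2 | A2

Nullable set = {A3, S}.
ε ∈ L(G) since S is nullable, so keep S → ε.
Add the nullable-subset variants: S → A3 A3 gives A3 A3 | A3. A3 → S A3 A2 gives S A3 A2 | S A2 | A3 A2 | A2.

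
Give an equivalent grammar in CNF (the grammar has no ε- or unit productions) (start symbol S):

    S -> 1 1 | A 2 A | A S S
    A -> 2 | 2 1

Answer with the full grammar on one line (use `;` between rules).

Introduce a nonterminal for each terminal appearing in a rule of length ≥ 2: X1 → 1, X2 → 2.
Binarize each right-hand side of length ≥ 3 by chaining fresh nonterminals (Y1, Y2, …): affected rules were S → A X2 A; S → A S S.

S -> X1 X1 | A Y1 | A Y2; A -> 2 | X2 X1; X1 -> 1; X2 -> 2; Y1 -> X2 A; Y2 -> S S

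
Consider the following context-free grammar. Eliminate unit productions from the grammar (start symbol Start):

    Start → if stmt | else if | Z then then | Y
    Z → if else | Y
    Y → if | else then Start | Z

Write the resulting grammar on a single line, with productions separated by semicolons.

Start → if else | if stmt | else if | Z then then | if | else then Start; Z → if else | if | else then Start; Y → if else | if | else then Start

Unit pairs: Start ⇒* {Y, Z}; Y ⇒* {Z}; Z ⇒* {Y}.
For each unit pair (A, B), copy every non-unit production of B to A, then drop all unit productions.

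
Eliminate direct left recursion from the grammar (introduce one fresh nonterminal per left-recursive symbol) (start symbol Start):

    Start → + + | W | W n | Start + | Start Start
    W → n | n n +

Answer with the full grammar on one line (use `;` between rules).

Start is directly left-recursive.
For Start: α = {+, Start}, β = {+ +, W, W n}. Rewrite as Start → β Start1 and Start1 → α Start1 | ε.

Start → + + Start1 | W Start1 | W n Start1; W → n | n n +; Start1 → + Start1 | Start Start1 | ε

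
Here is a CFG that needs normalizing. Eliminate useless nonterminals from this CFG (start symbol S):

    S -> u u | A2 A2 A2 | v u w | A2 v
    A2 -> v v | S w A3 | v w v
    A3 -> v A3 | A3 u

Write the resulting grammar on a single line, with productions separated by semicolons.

S -> u u | A2 A2 A2 | v u w | A2 v; A2 -> v v | v w v

Generating nonterminals: {A2, S}.
Reachable from S after that: {A2, S}.
Removed useless symbols: {A3} and every production mentioning them.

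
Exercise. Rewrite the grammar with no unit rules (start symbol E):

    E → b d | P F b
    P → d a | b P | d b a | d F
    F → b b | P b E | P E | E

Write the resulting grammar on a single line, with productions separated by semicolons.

E → b d | P F b; P → d a | b P | d b a | d F; F → b d | P F b | b b | P b E | P E

Unit pairs: F ⇒* {E}.
Replace each nonterminal's rules with the union of the non-unit rules of every nonterminal it unit-derives.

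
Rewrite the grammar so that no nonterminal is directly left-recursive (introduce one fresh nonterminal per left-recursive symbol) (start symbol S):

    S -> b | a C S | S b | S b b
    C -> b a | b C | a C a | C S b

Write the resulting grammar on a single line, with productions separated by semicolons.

S -> b S' | a C S S'; C -> b a C' | b C C' | a C a C'; S' -> b S' | b b S' | ε; C' -> S b C' | ε

Left recursion appears on S, C.
For S: α = {b, b b}, β = {b, a C S}. Rewrite as S → β S' and S' → α S' | ε.
For C: α = {S b}, β = {b a, b C, a C a}. Rewrite as C → β C' and C' → α C' | ε.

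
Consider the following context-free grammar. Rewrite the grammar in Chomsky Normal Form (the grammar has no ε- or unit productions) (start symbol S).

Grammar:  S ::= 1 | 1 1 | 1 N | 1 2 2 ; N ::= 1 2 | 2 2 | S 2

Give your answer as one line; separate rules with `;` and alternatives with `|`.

Introduce a nonterminal for each terminal appearing in a rule of length ≥ 2: X1 → 1, X2 → 2.
Binarize each right-hand side of length ≥ 3 by chaining fresh nonterminals (Y1, Y2, …): affected rules were S → X1 X2 X2.

S ::= 1 | X1 X1 | X1 N | X1 Y1; N ::= X1 X2 | X2 X2 | S X2; X1 ::= 1; X2 ::= 2; Y1 ::= X2 X2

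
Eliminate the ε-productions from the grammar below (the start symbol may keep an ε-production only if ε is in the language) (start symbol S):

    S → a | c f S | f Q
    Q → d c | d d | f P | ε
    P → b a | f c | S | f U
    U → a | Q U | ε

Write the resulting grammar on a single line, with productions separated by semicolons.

Nullable nonterminals: {Q, U}.
ε ∉ L(G), so no ε-production is kept.
Add the nullable-subset variants: S → f Q gives f Q | f. P → f U gives f U | f. U → Q U gives Q U | Q.

S → a | c f S | f Q | f; Q → d c | d d | f P; P → b a | f c | S | f U | f; U → a | Q U | Q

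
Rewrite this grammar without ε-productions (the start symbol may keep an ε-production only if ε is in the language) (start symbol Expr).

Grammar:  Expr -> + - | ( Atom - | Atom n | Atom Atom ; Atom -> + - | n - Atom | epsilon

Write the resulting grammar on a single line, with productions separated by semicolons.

Nullable nonterminals: {Atom, Expr}.
ε ∈ L(G) since Expr is nullable, so keep Expr → ε.
Add the nullable-subset variants: Expr → ( Atom - gives ( Atom - | ( -. Expr → Atom n gives Atom n | n. Expr → Atom Atom gives Atom Atom | Atom. Atom → n - Atom gives n - Atom | n -.

Expr -> + - | ( Atom - | ( - | Atom n | n | Atom Atom | Atom | epsilon; Atom -> + - | n - Atom | n -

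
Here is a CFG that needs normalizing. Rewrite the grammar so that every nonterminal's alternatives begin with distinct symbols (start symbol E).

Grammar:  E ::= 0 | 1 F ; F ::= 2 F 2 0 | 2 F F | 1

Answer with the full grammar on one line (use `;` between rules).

F has alternatives sharing prefix '2 F': factor to F → 2 F F' with F' → 2 0 | F.

E ::= 0 | 1 F; F ::= 1 | 2 F F'; F' ::= 2 0 | F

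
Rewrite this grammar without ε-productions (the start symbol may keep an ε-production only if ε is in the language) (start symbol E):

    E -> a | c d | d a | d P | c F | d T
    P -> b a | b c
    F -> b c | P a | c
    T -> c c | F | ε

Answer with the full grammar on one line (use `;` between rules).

The nullable symbols are {T}.
ε ∉ L(G), so no ε-production is kept.
Add the nullable-subset variants: E → d T gives d T | d.

E -> a | c d | d a | d P | c F | d T | d; P -> b a | b c; F -> b c | P a | c; T -> c c | F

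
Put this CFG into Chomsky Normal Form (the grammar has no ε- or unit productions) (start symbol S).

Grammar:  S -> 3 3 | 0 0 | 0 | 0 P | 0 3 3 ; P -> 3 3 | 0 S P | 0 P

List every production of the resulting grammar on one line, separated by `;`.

S -> X1 X1 | X2 X2 | 0 | X2 P | X2 Y1; P -> X1 X1 | X2 Y2 | X2 P; X1 -> 3; X2 -> 0; Y1 -> X1 X1; Y2 -> S P

Introduce a nonterminal for each terminal appearing in a rule of length ≥ 2: X1 → 3, X2 → 0.
Binarize each right-hand side of length ≥ 3 by chaining fresh nonterminals (Y1, Y2, …): affected rules were S → X2 X1 X1; P → X2 S P.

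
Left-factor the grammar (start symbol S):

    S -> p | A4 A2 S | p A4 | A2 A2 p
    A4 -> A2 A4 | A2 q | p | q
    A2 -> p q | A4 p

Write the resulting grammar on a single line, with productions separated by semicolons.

S has alternatives sharing prefix 'p': factor to S → p S' with S' → ε | A4.
A4 has alternatives sharing prefix 'A2': factor to A4 → A2 A4' with A4' → A4 | q.

S -> A4 A2 S | A2 A2 p | p S'; A4 -> p | q | A2 A4'; A2 -> p q | A4 p; S' -> ε | A4; A4' -> A4 | q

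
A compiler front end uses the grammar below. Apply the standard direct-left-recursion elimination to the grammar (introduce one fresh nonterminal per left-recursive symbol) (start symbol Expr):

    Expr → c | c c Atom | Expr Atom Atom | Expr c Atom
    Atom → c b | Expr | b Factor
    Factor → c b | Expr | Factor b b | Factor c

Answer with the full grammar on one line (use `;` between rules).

Expr → c Expr1 | c c Atom Expr1; Atom → c b | Expr | b Factor; Factor → c b Factor1 | Expr Factor1; Expr1 → Atom Atom Expr1 | c Atom Expr1 | ε; Factor1 → b b Factor1 | c Factor1 | ε

Expr, Factor are directly left-recursive.
For Expr: α = {Atom Atom, c Atom}, β = {c, c c Atom}. Rewrite as Expr → β Expr1 and Expr1 → α Expr1 | ε.
For Factor: α = {b b, c}, β = {c b, Expr}. Rewrite as Factor → β Factor1 and Factor1 → α Factor1 | ε.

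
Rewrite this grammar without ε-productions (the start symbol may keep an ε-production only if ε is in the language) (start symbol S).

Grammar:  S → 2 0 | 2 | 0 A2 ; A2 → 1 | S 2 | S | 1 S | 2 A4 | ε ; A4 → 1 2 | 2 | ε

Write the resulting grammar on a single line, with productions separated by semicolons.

S → 2 0 | 2 | 0 A2 | 0; A2 → 1 | S 2 | S | 1 S | 2 A4 | 2; A4 → 1 2 | 2

The nullable symbols are {A2, A4}.
ε ∉ L(G), so no ε-production is kept.
Add the nullable-subset variants: S → 0 A2 gives 0 A2 | 0. A2 → 2 A4 gives 2 A4 | 2.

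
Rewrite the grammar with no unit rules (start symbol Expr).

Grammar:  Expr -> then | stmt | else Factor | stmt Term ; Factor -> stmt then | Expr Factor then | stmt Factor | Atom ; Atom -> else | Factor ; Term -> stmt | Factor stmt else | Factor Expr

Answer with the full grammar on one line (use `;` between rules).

Unit pairs: Atom ⇒* {Factor}; Factor ⇒* {Atom}.
For each unit pair (A, B), copy every non-unit production of B to A, then drop all unit productions.

Expr -> then | stmt | else Factor | stmt Term; Factor -> else | stmt then | Expr Factor then | stmt Factor; Atom -> else | stmt then | Expr Factor then | stmt Factor; Term -> stmt | Factor stmt else | Factor Expr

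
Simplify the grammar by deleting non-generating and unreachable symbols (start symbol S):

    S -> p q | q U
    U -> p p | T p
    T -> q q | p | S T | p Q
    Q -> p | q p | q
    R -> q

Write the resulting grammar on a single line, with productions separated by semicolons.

S -> p q | q U; U -> p p | T p; T -> q q | p | S T | p Q; Q -> p | q p | q

Generating nonterminals: {Q, R, S, T, U}.
Reachable from S after that: {Q, S, T, U}.
Removed useless symbols: {R} and every production mentioning them.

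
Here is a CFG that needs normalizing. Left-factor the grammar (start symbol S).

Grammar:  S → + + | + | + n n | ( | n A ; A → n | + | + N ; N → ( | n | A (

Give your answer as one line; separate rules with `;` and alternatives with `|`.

S → ( | n A | + S'; A → n | + A'; N → ( | n | A (; S' → + | ε | n n; A' → ε | N

S has alternatives sharing prefix '+': factor to S → + S' with S' → + | ε | n n.
A has alternatives sharing prefix '+': factor to A → + A' with A' → ε | N.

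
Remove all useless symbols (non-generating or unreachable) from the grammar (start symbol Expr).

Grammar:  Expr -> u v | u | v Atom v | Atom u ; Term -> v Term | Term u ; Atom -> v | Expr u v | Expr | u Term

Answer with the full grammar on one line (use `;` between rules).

Generating nonterminals: {Atom, Expr}.
Reachable from Expr after that: {Atom, Expr}.
Removed useless symbols: {Term} and every production mentioning them.

Expr -> u v | u | v Atom v | Atom u; Atom -> v | Expr u v | Expr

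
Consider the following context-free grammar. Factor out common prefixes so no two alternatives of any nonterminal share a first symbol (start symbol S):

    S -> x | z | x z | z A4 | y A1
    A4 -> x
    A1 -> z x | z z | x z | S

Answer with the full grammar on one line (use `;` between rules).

S has alternatives sharing prefix 'x': factor to S → x S' with S' → ε | z.
S has alternatives sharing prefix 'z': factor to S → z S'' with S'' → ε | A4.
A1 has alternatives sharing prefix 'z': factor to A1 → z A1' with A1' → x | z.

S -> y A1 | x S' | z S''; A4 -> x; A1 -> x z | S | z A1'; S' -> ε | z; S'' -> ε | A4; A1' -> x | z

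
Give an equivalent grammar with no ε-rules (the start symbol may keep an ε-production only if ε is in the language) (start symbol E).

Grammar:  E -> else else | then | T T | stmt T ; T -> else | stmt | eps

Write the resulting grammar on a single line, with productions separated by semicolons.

Nullable nonterminals: {E, T}.
ε ∈ L(G) since E is nullable, so keep E → ε.
For each production, add variants omitting each subset of nullable occurrences: E → T T gives T T | T. E → stmt T gives stmt T | stmt.

E -> else else | then | T T | T | stmt T | stmt | eps; T -> else | stmt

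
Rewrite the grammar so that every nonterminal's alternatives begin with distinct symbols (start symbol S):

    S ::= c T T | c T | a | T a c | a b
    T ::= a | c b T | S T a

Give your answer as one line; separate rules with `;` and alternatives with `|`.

S ::= T a c | c T S' | a S''; T ::= a | c b T | S T a; S' ::= T | ε; S'' ::= ε | b

S has alternatives sharing prefix 'c T': factor to S → c T S' with S' → T | ε.
S has alternatives sharing prefix 'a': factor to S → a S'' with S'' → ε | b.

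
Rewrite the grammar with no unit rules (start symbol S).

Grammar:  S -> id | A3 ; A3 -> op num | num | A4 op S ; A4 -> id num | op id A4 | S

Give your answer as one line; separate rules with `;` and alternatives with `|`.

Unit pairs: A4 ⇒* {A3, S}; S ⇒* {A3}.
For each unit pair (A, B), copy every non-unit production of B to A, then drop all unit productions.

S -> id | op num | num | A4 op S; A3 -> op num | num | A4 op S; A4 -> id num | op id A4 | id | op num | num | A4 op S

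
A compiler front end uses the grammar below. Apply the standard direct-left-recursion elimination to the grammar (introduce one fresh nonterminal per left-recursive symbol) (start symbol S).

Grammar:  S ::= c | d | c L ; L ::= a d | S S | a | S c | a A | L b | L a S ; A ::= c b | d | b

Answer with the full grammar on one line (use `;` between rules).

S ::= c | d | c L; L ::= a d L' | S S L' | a L' | S c L' | a A L'; A ::= c b | d | b; L' ::= b L' | a S L' | epsilon

Directly left-recursive nonterminal: L.
For L: α = {b, a S}, β = {a d, S S, a, S c, a A}. Rewrite as L → β L' and L' → α L' | ε.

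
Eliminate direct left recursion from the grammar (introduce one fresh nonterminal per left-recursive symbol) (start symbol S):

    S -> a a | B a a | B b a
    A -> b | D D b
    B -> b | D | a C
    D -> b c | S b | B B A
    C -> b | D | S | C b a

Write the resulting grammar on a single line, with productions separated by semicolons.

Left recursion appears on C.
For C: α = {b a}, β = {b, D, S}. Rewrite as C → β C' and C' → α C' | ε.

S -> a a | B a a | B b a; A -> b | D D b; B -> b | D | a C; D -> b c | S b | B B A; C -> b C' | D C' | S C'; C' -> b a C' | eps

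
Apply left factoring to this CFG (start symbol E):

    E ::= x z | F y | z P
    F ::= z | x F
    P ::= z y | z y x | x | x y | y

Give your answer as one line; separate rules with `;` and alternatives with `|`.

E ::= x z | F y | z P; F ::= z | x F; P ::= y | z y P' | x P''; P' ::= ε | x; P'' ::= ε | y

P has alternatives sharing prefix 'z y': factor to P → z y P' with P' → ε | x.
P has alternatives sharing prefix 'x': factor to P → x P'' with P'' → ε | y.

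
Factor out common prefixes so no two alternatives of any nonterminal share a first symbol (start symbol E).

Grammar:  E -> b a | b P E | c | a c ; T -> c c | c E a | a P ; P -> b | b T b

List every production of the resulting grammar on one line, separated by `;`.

E has alternatives sharing prefix 'b': factor to E → b E' with E' → a | P E.
T has alternatives sharing prefix 'c': factor to T → c T' with T' → c | E a.
P has alternatives sharing prefix 'b': factor to P → b P' with P' → ε | T b.

E -> c | a c | b E'; T -> a P | c T'; P -> b P'; E' -> a | P E; T' -> c | E a; P' -> ε | T b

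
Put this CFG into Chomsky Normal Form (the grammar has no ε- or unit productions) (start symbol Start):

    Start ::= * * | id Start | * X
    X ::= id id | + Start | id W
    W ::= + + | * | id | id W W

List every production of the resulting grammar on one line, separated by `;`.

Introduce a nonterminal for each terminal appearing in a rule of length ≥ 2: X1 → *, X2 → id, X3 → +.
Binarize each right-hand side of length ≥ 3 by chaining fresh nonterminals (Y1, Y2, …): affected rules were W → X2 W W.

Start ::= X1 X1 | X2 Start | X1 X; X ::= X2 X2 | X3 Start | X2 W; W ::= X3 X3 | * | id | X2 Y1; X1 ::= *; X2 ::= id; X3 ::= +; Y1 ::= W W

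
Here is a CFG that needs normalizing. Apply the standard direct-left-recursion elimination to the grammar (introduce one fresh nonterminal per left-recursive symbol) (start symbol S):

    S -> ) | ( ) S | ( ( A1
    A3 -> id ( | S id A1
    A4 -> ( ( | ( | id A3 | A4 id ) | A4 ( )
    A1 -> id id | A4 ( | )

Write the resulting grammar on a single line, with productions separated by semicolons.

A4 is directly left-recursive.
For A4: α = {id ), ( )}, β = {( (, (, id A3}. Rewrite as A4 → β A4' and A4' → α A4' | ε.

S -> ) | ( ) S | ( ( A1; A3 -> id ( | S id A1; A4 -> ( ( A4' | ( A4' | id A3 A4'; A1 -> id id | A4 ( | ); A4' -> id ) A4' | ( ) A4' | ε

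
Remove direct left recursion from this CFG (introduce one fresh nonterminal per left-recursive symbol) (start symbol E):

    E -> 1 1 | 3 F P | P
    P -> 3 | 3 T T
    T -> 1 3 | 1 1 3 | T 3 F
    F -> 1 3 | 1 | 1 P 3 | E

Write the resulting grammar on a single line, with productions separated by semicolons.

E -> 1 1 | 3 F P | P; P -> 3 | 3 T T; T -> 1 3 T' | 1 1 3 T'; F -> 1 3 | 1 | 1 P 3 | E; T' -> 3 F T' | eps

T is directly left-recursive.
For T: α = {3 F}, β = {1 3, 1 1 3}. Rewrite as T → β T' and T' → α T' | ε.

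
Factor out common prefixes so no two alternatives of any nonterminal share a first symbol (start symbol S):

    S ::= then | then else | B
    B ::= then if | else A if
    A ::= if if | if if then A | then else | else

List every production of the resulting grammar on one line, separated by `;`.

S ::= B | then S'; B ::= then if | else A if; A ::= then else | else | if if A'; S' ::= ε | else; A' ::= ε | then A

S has alternatives sharing prefix 'then': factor to S → then S' with S' → ε | else.
A has alternatives sharing prefix 'if if': factor to A → if if A' with A' → ε | then A.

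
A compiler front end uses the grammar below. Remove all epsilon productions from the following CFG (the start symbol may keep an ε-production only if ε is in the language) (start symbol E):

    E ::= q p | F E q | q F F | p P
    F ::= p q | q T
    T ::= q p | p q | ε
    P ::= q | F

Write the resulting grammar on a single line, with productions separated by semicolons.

Nullable nonterminals: {T}.
ε ∉ L(G), so no ε-production is kept.
Add the nullable-subset variants: F → q T gives q T | q.

E ::= q p | F E q | q F F | p P; F ::= p q | q T | q; T ::= q p | p q; P ::= q | F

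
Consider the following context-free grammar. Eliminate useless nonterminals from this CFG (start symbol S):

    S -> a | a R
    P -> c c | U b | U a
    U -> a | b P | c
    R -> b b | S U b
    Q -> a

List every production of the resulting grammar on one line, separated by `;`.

Generating nonterminals: {P, Q, R, S, U}.
Reachable from S after that: {P, R, S, U}.
Removed useless symbols: {Q} and every production mentioning them.

S -> a | a R; P -> c c | U b | U a; U -> a | b P | c; R -> b b | S U b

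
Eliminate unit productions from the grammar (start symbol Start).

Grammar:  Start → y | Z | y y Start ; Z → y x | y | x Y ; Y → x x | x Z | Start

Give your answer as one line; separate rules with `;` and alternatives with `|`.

Start → y x | y | x Y | y y Start; Z → y x | y | x Y; Y → y x | y | x Y | y y Start | x x | x Z

Unit pairs: Start ⇒* {Z}; Y ⇒* {Start, Z}.
For every A with A ⇒* B via unit rules, add B's non-unit alternatives to A; then delete every rule of the form X → Y.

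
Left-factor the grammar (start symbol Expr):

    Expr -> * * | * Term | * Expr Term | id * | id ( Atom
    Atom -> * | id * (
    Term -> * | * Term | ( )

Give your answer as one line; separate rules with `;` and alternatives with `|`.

Expr -> * Expr1 | id Expr2; Atom -> * | id * (; Term -> ( ) | * Term1; Expr1 -> * | Term | Expr Term; Expr2 -> * | ( Atom; Term1 -> ε | Term

Expr has alternatives sharing prefix '*': factor to Expr → * Expr1 with Expr1 → * | Term | Expr Term.
Expr has alternatives sharing prefix 'id': factor to Expr → id Expr2 with Expr2 → * | ( Atom.
Term has alternatives sharing prefix '*': factor to Term → * Term1 with Term1 → ε | Term.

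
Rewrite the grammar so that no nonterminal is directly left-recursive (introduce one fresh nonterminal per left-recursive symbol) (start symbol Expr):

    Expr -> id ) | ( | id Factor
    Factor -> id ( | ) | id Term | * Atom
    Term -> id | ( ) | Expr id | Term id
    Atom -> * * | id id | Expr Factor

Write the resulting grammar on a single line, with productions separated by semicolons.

Expr -> id ) | ( | id Factor; Factor -> id ( | ) | id Term | * Atom; Term -> id Term1 | ( ) Term1 | Expr id Term1; Atom -> * * | id id | Expr Factor; Term1 -> id Term1 | ε

Term is directly left-recursive.
For Term: α = {id}, β = {id, ( ), Expr id}. Rewrite as Term → β Term1 and Term1 → α Term1 | ε.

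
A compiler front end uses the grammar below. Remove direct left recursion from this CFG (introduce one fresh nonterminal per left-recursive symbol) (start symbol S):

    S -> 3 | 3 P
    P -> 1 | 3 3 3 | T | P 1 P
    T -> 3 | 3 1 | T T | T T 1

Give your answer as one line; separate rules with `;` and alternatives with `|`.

S -> 3 | 3 P; P -> 1 P' | 3 3 3 P' | T P'; T -> 3 T' | 3 1 T'; P' -> 1 P P' | ε; T' -> T T' | T 1 T' | ε

Left recursion appears on P, T.
For P: α = {1 P}, β = {1, 3 3 3, T}. Rewrite as P → β P' and P' → α P' | ε.
For T: α = {T, T 1}, β = {3, 3 1}. Rewrite as T → β T' and T' → α T' | ε.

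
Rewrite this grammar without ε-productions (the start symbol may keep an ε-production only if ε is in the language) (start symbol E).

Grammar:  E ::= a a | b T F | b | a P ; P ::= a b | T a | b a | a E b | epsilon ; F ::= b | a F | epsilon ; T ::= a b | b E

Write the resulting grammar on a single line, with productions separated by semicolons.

E ::= a a | b T F | b T | b | a P | a; P ::= a b | T a | b a | a E b; F ::= b | a F | a; T ::= a b | b E

Nullable nonterminals: {F, P}.
ε ∉ L(G), so no ε-production is kept.
For each production, add variants omitting each subset of nullable occurrences: E → b T F gives b T F | b T. E → a P gives a P | a. F → a F gives a F | a.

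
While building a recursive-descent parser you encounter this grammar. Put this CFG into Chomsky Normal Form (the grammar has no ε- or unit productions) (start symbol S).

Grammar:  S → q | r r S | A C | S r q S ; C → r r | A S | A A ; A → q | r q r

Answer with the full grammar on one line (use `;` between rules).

S → q | X1 Y1 | A C | S Y2; C → X1 X1 | A S | A A; A → q | X1 Y4; X1 → r; X2 → q; Y1 → X1 S; Y2 → X1 Y3; Y3 → X2 S; Y4 → X2 X1

Introduce a nonterminal for each terminal appearing in a rule of length ≥ 2: X1 → r, X2 → q.
Binarize each right-hand side of length ≥ 3 by chaining fresh nonterminals (Y1, Y2, …): affected rules were S → X1 X1 S; S → S X1 X2 S; A → X1 X2 X1.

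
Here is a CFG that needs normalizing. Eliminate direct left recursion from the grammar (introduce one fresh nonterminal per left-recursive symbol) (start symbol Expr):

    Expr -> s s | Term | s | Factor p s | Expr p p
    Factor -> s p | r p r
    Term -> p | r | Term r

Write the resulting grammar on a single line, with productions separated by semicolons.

Expr -> s s Expr1 | Term Expr1 | s Expr1 | Factor p s Expr1; Factor -> s p | r p r; Term -> p Term1 | r Term1; Expr1 -> p p Expr1 | ε; Term1 -> r Term1 | ε

Left recursion appears on Expr, Term.
For Expr: α = {p p}, β = {s s, Term, s, Factor p s}. Rewrite as Expr → β Expr1 and Expr1 → α Expr1 | ε.
For Term: α = {r}, β = {p, r}. Rewrite as Term → β Term1 and Term1 → α Term1 | ε.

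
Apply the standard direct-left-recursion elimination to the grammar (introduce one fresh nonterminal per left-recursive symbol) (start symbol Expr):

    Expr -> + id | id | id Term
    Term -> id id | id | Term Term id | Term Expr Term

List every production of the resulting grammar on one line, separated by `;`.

Expr -> + id | id | id Term; Term -> id id Term1 | id Term1; Term1 -> Term id Term1 | Expr Term Term1 | ε

Term is directly left-recursive.
For Term: α = {Term id, Expr Term}, β = {id id, id}. Rewrite as Term → β Term1 and Term1 → α Term1 | ε.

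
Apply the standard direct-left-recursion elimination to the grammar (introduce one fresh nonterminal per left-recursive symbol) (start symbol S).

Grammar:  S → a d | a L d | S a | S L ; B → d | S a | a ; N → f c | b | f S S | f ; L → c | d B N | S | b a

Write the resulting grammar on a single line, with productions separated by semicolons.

S is directly left-recursive.
For S: α = {a, L}, β = {a d, a L d}. Rewrite as S → β S' and S' → α S' | ε.

S → a d S' | a L d S'; B → d | S a | a; N → f c | b | f S S | f; L → c | d B N | S | b a; S' → a S' | L S' | eps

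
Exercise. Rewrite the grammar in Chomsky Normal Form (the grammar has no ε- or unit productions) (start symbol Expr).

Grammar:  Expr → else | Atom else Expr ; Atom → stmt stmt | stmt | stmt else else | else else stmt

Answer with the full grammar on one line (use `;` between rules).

Expr → else | Atom Y1; Atom → X2 X2 | stmt | X2 Y2 | X1 Y3; X1 → else; X2 → stmt; Y1 → X1 Expr; Y2 → X1 X1; Y3 → X1 X2

Introduce a nonterminal for each terminal appearing in a rule of length ≥ 2: X1 → else, X2 → stmt.
Binarize each right-hand side of length ≥ 3 by chaining fresh nonterminals (Y1, Y2, …): affected rules were Expr → Atom X1 Expr; Atom → X2 X1 X1; Atom → X1 X1 X2.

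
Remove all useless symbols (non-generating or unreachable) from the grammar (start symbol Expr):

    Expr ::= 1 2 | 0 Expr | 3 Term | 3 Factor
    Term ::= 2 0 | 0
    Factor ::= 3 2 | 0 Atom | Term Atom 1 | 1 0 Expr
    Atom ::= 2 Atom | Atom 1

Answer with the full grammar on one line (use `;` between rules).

Expr ::= 1 2 | 0 Expr | 3 Term | 3 Factor; Term ::= 2 0 | 0; Factor ::= 3 2 | 1 0 Expr

Generating nonterminals: {Expr, Factor, Term}.
Reachable from Expr after that: {Expr, Factor, Term}.
Removed useless symbols: {Atom} and every production mentioning them.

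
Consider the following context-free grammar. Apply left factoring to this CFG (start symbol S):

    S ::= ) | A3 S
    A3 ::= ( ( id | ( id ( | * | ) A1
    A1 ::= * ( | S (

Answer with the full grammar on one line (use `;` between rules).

S ::= ) | A3 S; A3 ::= * | ) A1 | ( A3'; A1 ::= * ( | S (; A3' ::= ( id | id (

A3 has alternatives sharing prefix '(': factor to A3 → ( A3' with A3' → ( id | id (.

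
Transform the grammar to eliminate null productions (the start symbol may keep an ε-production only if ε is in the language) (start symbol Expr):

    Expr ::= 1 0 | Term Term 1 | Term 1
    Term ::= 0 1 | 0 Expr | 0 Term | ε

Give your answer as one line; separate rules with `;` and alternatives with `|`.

Expr ::= 1 0 | Term Term 1 | Term 1 | 1; Term ::= 0 1 | 0 Expr | 0 Term | 0

Nullable set = {Term}.
ε ∉ L(G), so no ε-production is kept.
Add the nullable-subset variants: Expr → Term Term 1 gives Term Term 1 | Term 1 | 1. Term → 0 Term gives 0 Term | 0.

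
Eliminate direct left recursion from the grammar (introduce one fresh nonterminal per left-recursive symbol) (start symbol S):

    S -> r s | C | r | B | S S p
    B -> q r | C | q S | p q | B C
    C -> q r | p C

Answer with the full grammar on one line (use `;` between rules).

Directly left-recursive nonterminals: S, B.
For S: α = {S p}, β = {r s, C, r, B}. Rewrite as S → β S' and S' → α S' | ε.
For B: α = {C}, β = {q r, C, q S, p q}. Rewrite as B → β B' and B' → α B' | ε.

S -> r s S' | C S' | r S' | B S'; B -> q r B' | C B' | q S B' | p q B'; C -> q r | p C; S' -> S p S' | ε; B' -> C B' | ε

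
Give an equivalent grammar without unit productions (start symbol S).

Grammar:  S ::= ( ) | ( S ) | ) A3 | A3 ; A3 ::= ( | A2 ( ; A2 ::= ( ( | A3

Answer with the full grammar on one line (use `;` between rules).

S ::= ( ) | ( S ) | ) A3 | ( | A2 (; A3 ::= ( | A2 (; A2 ::= ( ( | ( | A2 (

Unit pairs: A2 ⇒* {A3}; S ⇒* {A3}.
For every A with A ⇒* B via unit rules, add B's non-unit alternatives to A; then delete every rule of the form X → Y.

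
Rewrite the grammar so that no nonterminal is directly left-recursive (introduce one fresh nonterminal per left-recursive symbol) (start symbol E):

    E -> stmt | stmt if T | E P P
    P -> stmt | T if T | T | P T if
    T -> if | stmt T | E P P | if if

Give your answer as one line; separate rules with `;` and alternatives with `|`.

E -> stmt E' | stmt if T E'; P -> stmt P' | T if T P' | T P'; T -> if | stmt T | E P P | if if; E' -> P P E' | epsilon; P' -> T if P' | epsilon

E, P are directly left-recursive.
For E: α = {P P}, β = {stmt, stmt if T}. Rewrite as E → β E' and E' → α E' | ε.
For P: α = {T if}, β = {stmt, T if T, T}. Rewrite as P → β P' and P' → α P' | ε.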